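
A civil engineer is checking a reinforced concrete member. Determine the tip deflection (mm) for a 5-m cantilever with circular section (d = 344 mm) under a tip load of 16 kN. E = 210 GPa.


I = pi * d^4 / 64 = pi * 344^4 / 64 = 687390726.76 mm^4
L = 5000.0 mm, P = 16000.0 N, E = 210000.0 MPa
delta = P * L^3 / (3 * E * I)
= 16000.0 * 5000.0^3 / (3 * 210000.0 * 687390726.76)
= 4.6183 mm

4.6183 mm


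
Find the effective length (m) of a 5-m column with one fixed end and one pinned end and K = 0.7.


L_eff = K * L
= 0.7 * 5
= 3.5 m

3.5 m


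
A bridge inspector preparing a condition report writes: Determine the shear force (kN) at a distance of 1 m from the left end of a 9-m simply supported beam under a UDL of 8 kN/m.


R_A = w * L / 2 = 8 * 9 / 2 = 36.0 kN
V(x) = R_A - w * x = 36.0 - 8 * 1
= 28.0 kN

28.0 kN


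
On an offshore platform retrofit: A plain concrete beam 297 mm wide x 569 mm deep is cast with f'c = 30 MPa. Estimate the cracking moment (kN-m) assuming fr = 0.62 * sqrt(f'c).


fr = 0.62 * sqrt(30) = 0.62 * 5.4772 = 3.3959 MPa
I = 297 * 569^3 / 12 = 4559445222.75 mm^4
y_t = 284.5 mm
M_cr = fr * I / y_t = 3.3959 * 4559445222.75 / 284.5 N-mm
= 54.4229 kN-m

54.4229 kN-m


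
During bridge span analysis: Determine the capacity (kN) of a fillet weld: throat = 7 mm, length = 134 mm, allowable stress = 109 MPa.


Strength = throat * length * allowable stress
= 7 * 134 * 109 N
= 102242 N
= 102.24 kN

102.24 kN


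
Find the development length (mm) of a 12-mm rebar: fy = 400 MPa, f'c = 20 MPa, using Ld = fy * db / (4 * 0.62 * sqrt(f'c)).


Ld = (fy * db) / (4 * 0.62 * sqrt(f'c))
= (400 * 12) / (4 * 0.62 * sqrt(20))
= 4800 / 11.0909
= 432.79 mm

432.79 mm


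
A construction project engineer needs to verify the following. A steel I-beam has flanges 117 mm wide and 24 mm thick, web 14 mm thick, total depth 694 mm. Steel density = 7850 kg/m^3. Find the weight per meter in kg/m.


A_flanges = 2 * 117 * 24 = 5616 mm^2
A_web = (694 - 2 * 24) * 14 = 9044 mm^2
A_total = 5616 + 9044 = 14660 mm^2 = 0.014660 m^2
Weight = rho * A = 7850 * 0.014660 = 115.081 kg/m

115.081 kg/m


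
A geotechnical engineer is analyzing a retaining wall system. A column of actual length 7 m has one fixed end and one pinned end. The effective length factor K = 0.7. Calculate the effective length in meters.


L_eff = K * L
= 0.7 * 7
= 4.9 m

4.9 m


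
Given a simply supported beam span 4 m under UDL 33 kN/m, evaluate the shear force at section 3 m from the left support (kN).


R_A = w * L / 2 = 33 * 4 / 2 = 66.0 kN
V(x) = R_A - w * x = 66.0 - 33 * 3
= -33.0 kN

-33.0 kN


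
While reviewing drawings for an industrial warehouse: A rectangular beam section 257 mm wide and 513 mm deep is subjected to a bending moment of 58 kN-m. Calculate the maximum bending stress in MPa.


I = b * h^3 / 12 = 257 * 513^3 / 12 = 2891372010.75 mm^4
y = h / 2 = 513 / 2 = 256.5 mm
M = 58 kN-m = 58000000.0 N-mm
sigma = M * y / I = 58000000.0 * 256.5 / 2891372010.75
= 5.15 MPa

5.15 MPa


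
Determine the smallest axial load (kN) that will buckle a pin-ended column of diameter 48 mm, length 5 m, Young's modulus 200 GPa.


I = pi * d^4 / 64 = 260576.26 mm^4
L = 5000.0 mm
P_cr = pi^2 * E * I / L^2
= 9.8696 * 200000.0 * 260576.26 / 5000.0^2
= 20574.28 N = 20.5743 kN

20.5743 kN


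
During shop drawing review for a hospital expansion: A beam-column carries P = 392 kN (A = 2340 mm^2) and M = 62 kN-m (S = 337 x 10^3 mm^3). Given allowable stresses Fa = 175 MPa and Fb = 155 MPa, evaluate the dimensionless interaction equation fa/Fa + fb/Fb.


f_a = P / A = 392000.0 / 2340 = 167.5214 MPa
f_b = M / S = 62000000.0 / 337000.0 = 183.9763 MPa
Ratio = f_a / Fa + f_b / Fb
= 167.5214 / 175 + 183.9763 / 155
= 2.1442 (dimensionless)

2.1442 (dimensionless)


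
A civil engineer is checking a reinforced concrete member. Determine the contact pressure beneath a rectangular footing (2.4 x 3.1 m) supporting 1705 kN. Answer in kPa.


A = 2.4 * 3.1 = 7.44 m^2
q = P / A = 1705 / 7.44
= 229.1667 kPa

229.1667 kPa


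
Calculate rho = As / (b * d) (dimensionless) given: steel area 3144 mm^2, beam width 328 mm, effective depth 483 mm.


rho = As / (b * d)
= 3144 / (328 * 483)
= 3144 / 158424
= 0.019845 (dimensionless)

0.019845 (dimensionless)


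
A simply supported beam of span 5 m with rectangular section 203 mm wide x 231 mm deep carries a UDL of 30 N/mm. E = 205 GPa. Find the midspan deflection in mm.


I = 203 * 231^3 / 12 = 208521447.75 mm^4
L = 5000.0 mm, w = 30 N/mm, E = 205000.0 MPa
delta = 5 * w * L^4 / (384 * E * I)
= 5 * 30 * 5000.0^4 / (384 * 205000.0 * 208521447.75)
= 5.7113 mm

5.7113 mm


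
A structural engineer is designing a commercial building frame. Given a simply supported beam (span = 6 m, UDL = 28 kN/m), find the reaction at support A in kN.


Total load = w * L = 28 * 6 = 168 kN
By symmetry, each reaction R = total / 2 = 168 / 2 = 84.0 kN

84.0 kN


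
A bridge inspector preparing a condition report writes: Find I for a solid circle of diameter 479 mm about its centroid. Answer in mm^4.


r = d / 2 = 479 / 2 = 239.5 mm
I = pi * r^4 / 4 = pi * 239.5^4 / 4
= 2584115686.37 mm^4

2584115686.37 mm^4


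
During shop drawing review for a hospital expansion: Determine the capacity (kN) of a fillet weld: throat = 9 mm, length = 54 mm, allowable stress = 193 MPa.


Strength = throat * length * allowable stress
= 9 * 54 * 193 N
= 93798 N
= 93.8 kN

93.8 kN


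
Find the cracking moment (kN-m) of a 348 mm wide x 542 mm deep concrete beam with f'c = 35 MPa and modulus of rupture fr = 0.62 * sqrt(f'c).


fr = 0.62 * sqrt(35) = 0.62 * 5.9161 = 3.668 MPa
I = 348 * 542^3 / 12 = 4617382552.0 mm^4
y_t = 271.0 mm
M_cr = fr * I / y_t = 3.668 * 4617382552.0 / 271.0 N-mm
= 62.496 kN-m

62.496 kN-m


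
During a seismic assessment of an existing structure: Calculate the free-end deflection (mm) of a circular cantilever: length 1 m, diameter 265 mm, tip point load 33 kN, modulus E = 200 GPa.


I = pi * d^4 / 64 = pi * 265^4 / 64 = 242076925.22 mm^4
L = 1000.0 mm, P = 33000.0 N, E = 200000.0 MPa
delta = P * L^3 / (3 * E * I)
= 33000.0 * 1000.0^3 / (3 * 200000.0 * 242076925.22)
= 0.2272 mm

0.2272 mm


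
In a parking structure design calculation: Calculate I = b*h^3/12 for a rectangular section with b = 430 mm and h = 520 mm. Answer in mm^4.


I = b * h^3 / 12
= 430 * 520^3 / 12
= 430 * 140608000 / 12
= 5038453333.33 mm^4

5038453333.33 mm^4


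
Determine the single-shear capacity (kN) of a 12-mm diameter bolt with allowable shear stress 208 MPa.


A = pi * d^2 / 4 = pi * 12^2 / 4 = 113.0973 mm^2
V = f_v * A / 1000 = 208 * 113.0973 / 1000
= 23.5242 kN

23.5242 kN


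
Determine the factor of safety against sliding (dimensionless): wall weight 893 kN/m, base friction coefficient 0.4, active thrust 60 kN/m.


Resisting force = mu * W = 0.4 * 893 = 357.2 kN/m
FOS = Resisting / Driving = 357.2 / 60
= 5.9533 (dimensionless)

5.9533 (dimensionless)


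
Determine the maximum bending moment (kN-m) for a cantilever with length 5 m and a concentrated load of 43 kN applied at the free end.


For a cantilever with a point load at the free end:
M_max = P * L = 43 * 5 = 215 kN-m

215 kN-m


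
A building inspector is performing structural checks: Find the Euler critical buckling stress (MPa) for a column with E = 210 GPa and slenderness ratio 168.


sigma_cr = pi^2 * E / lambda^2
= 9.8696 * 210000.0 / 168^2
= 9.8696 * 210000.0 / 28224
= 73.4346 MPa

73.4346 MPa


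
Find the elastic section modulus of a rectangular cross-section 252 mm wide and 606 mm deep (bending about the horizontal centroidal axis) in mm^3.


S = b * h^2 / 6
= 252 * 606^2 / 6
= 252 * 367236 / 6
= 15423912.0 mm^3

15423912.0 mm^3


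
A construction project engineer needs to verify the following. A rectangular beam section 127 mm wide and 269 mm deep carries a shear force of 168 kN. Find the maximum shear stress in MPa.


A = b * h = 127 * 269 = 34163 mm^2
V = 168 kN = 168000.0 N
tau_max = 1.5 * V / A = 1.5 * 168000.0 / 34163
= 7.3764 MPa

7.3764 MPa


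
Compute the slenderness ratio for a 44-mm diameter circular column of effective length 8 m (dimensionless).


Radius of gyration r = d / 4 = 44 / 4 = 11.0 mm
L_eff = 8000.0 mm
Slenderness ratio = L / r = 8000.0 / 11.0 = 727.27 (dimensionless)

727.27 (dimensionless)


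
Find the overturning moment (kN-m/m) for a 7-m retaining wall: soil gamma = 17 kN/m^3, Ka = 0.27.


Pa = 0.5 * Ka * gamma * H^2
= 0.5 * 0.27 * 17 * 7^2
= 112.455 kN/m
Arm = H / 3 = 7 / 3 = 2.3333 m
Mo = Pa * arm = Pa * H / 3 = 112.455 * 7 / 3 = 262.395 kN-m/m

262.395 kN-m/m


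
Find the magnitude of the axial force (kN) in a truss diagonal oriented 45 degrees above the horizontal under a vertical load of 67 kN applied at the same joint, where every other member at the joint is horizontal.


At the joint, only the diagonal has a vertical component, so vertical equilibrium gives:
F * sin(45) = 67
F = 67 / sin(45)
= 67 / 0.707107
= 94.75 kN

94.75 kN


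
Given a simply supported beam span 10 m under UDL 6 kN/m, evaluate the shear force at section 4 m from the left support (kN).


R_A = w * L / 2 = 6 * 10 / 2 = 30.0 kN
V(x) = R_A - w * x = 30.0 - 6 * 4
= 6.0 kN

6.0 kN


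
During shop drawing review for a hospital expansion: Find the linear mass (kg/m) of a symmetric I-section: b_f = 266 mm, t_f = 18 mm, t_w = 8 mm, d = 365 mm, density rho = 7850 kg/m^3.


A_flanges = 2 * 266 * 18 = 9576 mm^2
A_web = (365 - 2 * 18) * 8 = 2632 mm^2
A_total = 9576 + 2632 = 12208 mm^2 = 0.012208 m^2
Weight = rho * A = 7850 * 0.012208 = 95.8328 kg/m

95.8328 kg/m


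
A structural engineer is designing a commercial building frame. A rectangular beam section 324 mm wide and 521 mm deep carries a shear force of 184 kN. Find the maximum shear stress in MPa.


A = b * h = 324 * 521 = 168804 mm^2
V = 184 kN = 184000.0 N
tau_max = 1.5 * V / A = 1.5 * 184000.0 / 168804
= 1.635 MPa

1.635 MPa


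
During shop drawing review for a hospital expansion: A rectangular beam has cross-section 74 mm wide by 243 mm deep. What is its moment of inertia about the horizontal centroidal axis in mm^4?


I = b * h^3 / 12
= 74 * 243^3 / 12
= 74 * 14348907 / 12
= 88484926.5 mm^4

88484926.5 mm^4


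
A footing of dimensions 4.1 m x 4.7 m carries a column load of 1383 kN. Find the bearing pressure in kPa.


A = 4.1 * 4.7 = 19.27 m^2
q = P / A = 1383 / 19.27
= 71.7696 kPa

71.7696 kPa


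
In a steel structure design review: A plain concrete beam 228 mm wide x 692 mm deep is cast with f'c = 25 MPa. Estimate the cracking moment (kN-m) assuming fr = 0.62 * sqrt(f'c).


fr = 0.62 * sqrt(25) = 0.62 * 5.0 = 3.1 MPa
I = 228 * 692^3 / 12 = 6296103872.0 mm^4
y_t = 346.0 mm
M_cr = fr * I / y_t = 3.1 * 6296103872.0 / 346.0 N-mm
= 56.4102 kN-m

56.4102 kN-m


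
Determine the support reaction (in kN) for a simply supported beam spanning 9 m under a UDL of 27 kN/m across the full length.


Total load = w * L = 27 * 9 = 243 kN
By symmetry, each reaction R = total / 2 = 243 / 2 = 121.5 kN

121.5 kN


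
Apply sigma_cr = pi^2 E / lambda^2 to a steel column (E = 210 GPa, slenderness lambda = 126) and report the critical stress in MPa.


sigma_cr = pi^2 * E / lambda^2
= 9.8696 * 210000.0 / 126^2
= 9.8696 * 210000.0 / 15876
= 130.5503 MPa

130.5503 MPa


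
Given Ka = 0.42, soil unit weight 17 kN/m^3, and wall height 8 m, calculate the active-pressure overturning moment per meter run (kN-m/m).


Pa = 0.5 * Ka * gamma * H^2
= 0.5 * 0.42 * 17 * 8^2
= 228.48 kN/m
Arm = H / 3 = 8 / 3 = 2.6667 m
Mo = Pa * arm = Pa * H / 3 = 228.48 * 8 / 3 = 609.28 kN-m/m

609.28 kN-m/m


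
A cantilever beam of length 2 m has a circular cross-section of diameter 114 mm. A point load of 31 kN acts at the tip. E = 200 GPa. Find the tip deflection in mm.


I = pi * d^4 / 64 = pi * 114^4 / 64 = 8290663.8 mm^4
L = 2000.0 mm, P = 31000.0 N, E = 200000.0 MPa
delta = P * L^3 / (3 * E * I)
= 31000.0 * 2000.0^3 / (3 * 200000.0 * 8290663.8)
= 49.8553 mm

49.8553 mm


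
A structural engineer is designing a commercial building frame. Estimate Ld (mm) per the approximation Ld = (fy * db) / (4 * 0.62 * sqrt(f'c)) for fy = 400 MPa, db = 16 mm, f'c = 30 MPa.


Ld = (fy * db) / (4 * 0.62 * sqrt(f'c))
= (400 * 16) / (4 * 0.62 * sqrt(30))
= 6400 / 13.5835
= 471.16 mm

471.16 mm


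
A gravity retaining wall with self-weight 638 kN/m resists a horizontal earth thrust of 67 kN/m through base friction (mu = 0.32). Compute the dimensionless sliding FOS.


Resisting force = mu * W = 0.32 * 638 = 204.16 kN/m
FOS = Resisting / Driving = 204.16 / 67
= 3.0472 (dimensionless)

3.0472 (dimensionless)


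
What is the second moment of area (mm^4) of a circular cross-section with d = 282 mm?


r = d / 2 = 282 / 2 = 141.0 mm
I = pi * r^4 / 4 = pi * 141.0^4 / 4
= 310431892.12 mm^4

310431892.12 mm^4


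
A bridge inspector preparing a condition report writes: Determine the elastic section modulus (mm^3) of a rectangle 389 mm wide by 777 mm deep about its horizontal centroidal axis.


S = b * h^2 / 6
= 389 * 777^2 / 6
= 389 * 603729 / 6
= 39141763.5 mm^3

39141763.5 mm^3


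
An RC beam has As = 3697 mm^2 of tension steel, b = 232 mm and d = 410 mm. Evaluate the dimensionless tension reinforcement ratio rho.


rho = As / (b * d)
= 3697 / (232 * 410)
= 3697 / 95120
= 0.038867 (dimensionless)

0.038867 (dimensionless)


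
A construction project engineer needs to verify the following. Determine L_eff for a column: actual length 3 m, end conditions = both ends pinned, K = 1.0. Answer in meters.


L_eff = K * L
= 1.0 * 3
= 3.0 m

3.0 m


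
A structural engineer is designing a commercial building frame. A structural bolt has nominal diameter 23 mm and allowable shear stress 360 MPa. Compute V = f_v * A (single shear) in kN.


A = pi * d^2 / 4 = pi * 23^2 / 4 = 415.4756 mm^2
V = f_v * A / 1000 = 360 * 415.4756 / 1000
= 149.5712 kN

149.5712 kN


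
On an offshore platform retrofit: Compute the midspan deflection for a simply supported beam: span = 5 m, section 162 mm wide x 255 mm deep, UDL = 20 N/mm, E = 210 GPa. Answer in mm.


I = 162 * 255^3 / 12 = 223848562.5 mm^4
L = 5000.0 mm, w = 20 N/mm, E = 210000.0 MPa
delta = 5 * w * L^4 / (384 * E * I)
= 5 * 20 * 5000.0^4 / (384 * 210000.0 * 223848562.5)
= 3.4624 mm

3.4624 mm


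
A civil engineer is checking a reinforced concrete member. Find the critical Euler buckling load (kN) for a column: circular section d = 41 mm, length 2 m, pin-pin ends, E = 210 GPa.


I = pi * d^4 / 64 = 138709.22 mm^4
L = 2000.0 mm
P_cr = pi^2 * E * I / L^2
= 9.8696 * 210000.0 * 138709.22 / 2000.0^2
= 71872.77 N = 71.8728 kN

71.8728 kN


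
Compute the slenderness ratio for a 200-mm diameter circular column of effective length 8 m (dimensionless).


Radius of gyration r = d / 4 = 200 / 4 = 50.0 mm
L_eff = 8000.0 mm
Slenderness ratio = L / r = 8000.0 / 50.0 = 160.0 (dimensionless)

160.0 (dimensionless)


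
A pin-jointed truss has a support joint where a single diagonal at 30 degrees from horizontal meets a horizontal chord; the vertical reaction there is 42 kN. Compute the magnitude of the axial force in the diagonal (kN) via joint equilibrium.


At the joint, only the diagonal has a vertical component, so vertical equilibrium gives:
F * sin(30) = 42
F = 42 / sin(30)
= 42 / 0.5
= 84.0 kN

84.0 kN


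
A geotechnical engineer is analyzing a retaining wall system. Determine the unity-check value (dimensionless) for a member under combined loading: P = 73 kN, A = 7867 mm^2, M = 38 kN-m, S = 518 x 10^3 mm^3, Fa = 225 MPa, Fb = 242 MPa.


f_a = P / A = 73000.0 / 7867 = 9.2793 MPa
f_b = M / S = 38000000.0 / 518000.0 = 73.3591 MPa
Ratio = f_a / Fa + f_b / Fb
= 9.2793 / 225 + 73.3591 / 242
= 0.3444 (dimensionless)

0.3444 (dimensionless)


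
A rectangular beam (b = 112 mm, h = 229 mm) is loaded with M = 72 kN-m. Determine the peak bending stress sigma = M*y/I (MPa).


I = b * h^3 / 12 = 112 * 229^3 / 12 = 112083897.33 mm^4
y = h / 2 = 229 / 2 = 114.5 mm
M = 72 kN-m = 72000000.0 N-mm
sigma = M * y / I = 72000000.0 * 114.5 / 112083897.33
= 73.55 MPa

73.55 MPa


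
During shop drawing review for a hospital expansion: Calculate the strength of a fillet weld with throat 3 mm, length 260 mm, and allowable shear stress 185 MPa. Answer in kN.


Strength = throat * length * allowable stress
= 3 * 260 * 185 N
= 144300 N
= 144.3 kN

144.3 kN


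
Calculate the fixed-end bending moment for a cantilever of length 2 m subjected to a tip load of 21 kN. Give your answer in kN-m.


For a cantilever with a point load at the free end:
M_max = P * L = 21 * 2 = 42 kN-m

42 kN-m


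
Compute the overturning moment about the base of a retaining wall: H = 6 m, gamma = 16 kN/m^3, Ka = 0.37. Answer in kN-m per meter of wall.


Pa = 0.5 * Ka * gamma * H^2
= 0.5 * 0.37 * 16 * 6^2
= 106.56 kN/m
Arm = H / 3 = 6 / 3 = 2.0 m
Mo = Pa * arm = Pa * H / 3 = 106.56 * 6 / 3 = 213.12 kN-m/m

213.12 kN-m/m


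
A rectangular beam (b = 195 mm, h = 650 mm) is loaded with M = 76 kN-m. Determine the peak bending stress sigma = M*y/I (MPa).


I = b * h^3 / 12 = 195 * 650^3 / 12 = 4462656250.0 mm^4
y = h / 2 = 650 / 2 = 325.0 mm
M = 76 kN-m = 76000000.0 N-mm
sigma = M * y / I = 76000000.0 * 325.0 / 4462656250.0
= 5.53 MPa

5.53 MPa


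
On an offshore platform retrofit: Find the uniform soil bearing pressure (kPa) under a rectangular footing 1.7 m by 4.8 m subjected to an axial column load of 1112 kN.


A = 1.7 * 4.8 = 8.16 m^2
q = P / A = 1112 / 8.16
= 136.2745 kPa

136.2745 kPa


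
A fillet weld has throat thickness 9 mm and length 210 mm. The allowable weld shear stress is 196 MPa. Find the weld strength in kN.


Strength = throat * length * allowable stress
= 9 * 210 * 196 N
= 370440 N
= 370.44 kN

370.44 kN


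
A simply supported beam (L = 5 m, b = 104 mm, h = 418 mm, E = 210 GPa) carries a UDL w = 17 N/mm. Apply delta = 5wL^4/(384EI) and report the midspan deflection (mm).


I = 104 * 418^3 / 12 = 632966810.67 mm^4
L = 5000.0 mm, w = 17 N/mm, E = 210000.0 MPa
delta = 5 * w * L^4 / (384 * E * I)
= 5 * 17 * 5000.0^4 / (384 * 210000.0 * 632966810.67)
= 1.0408 mm

1.0408 mm


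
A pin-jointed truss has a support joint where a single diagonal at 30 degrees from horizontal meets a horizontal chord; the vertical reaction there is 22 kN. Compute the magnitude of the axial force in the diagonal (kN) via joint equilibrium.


At the joint, only the diagonal has a vertical component, so vertical equilibrium gives:
F * sin(30) = 22
F = 22 / sin(30)
= 22 / 0.5
= 44.0 kN

44.0 kN


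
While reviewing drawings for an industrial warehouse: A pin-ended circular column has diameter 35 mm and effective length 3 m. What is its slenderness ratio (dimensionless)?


Radius of gyration r = d / 4 = 35 / 4 = 8.75 mm
L_eff = 3000.0 mm
Slenderness ratio = L / r = 3000.0 / 8.75 = 342.86 (dimensionless)

342.86 (dimensionless)


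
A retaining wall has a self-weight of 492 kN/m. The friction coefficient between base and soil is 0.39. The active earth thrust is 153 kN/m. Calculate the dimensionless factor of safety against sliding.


Resisting force = mu * W = 0.39 * 492 = 191.88 kN/m
FOS = Resisting / Driving = 191.88 / 153
= 1.2541 (dimensionless)

1.2541 (dimensionless)


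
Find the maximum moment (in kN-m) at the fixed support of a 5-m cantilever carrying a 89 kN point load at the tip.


For a cantilever with a point load at the free end:
M_max = P * L = 89 * 5 = 445 kN-m

445 kN-m


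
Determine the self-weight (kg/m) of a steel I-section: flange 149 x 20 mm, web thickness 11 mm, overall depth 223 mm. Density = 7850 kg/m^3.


A_flanges = 2 * 149 * 20 = 5960 mm^2
A_web = (223 - 2 * 20) * 11 = 2013 mm^2
A_total = 5960 + 2013 = 7973 mm^2 = 0.007973 m^2
Weight = rho * A = 7850 * 0.007973 = 62.5881 kg/m

62.5881 kg/m


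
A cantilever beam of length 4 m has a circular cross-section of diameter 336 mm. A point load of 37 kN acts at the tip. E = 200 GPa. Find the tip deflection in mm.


I = pi * d^4 / 64 = pi * 336^4 / 64 = 625643602.8 mm^4
L = 4000.0 mm, P = 37000.0 N, E = 200000.0 MPa
delta = P * L^3 / (3 * E * I)
= 37000.0 * 4000.0^3 / (3 * 200000.0 * 625643602.8)
= 6.3082 mm

6.3082 mm


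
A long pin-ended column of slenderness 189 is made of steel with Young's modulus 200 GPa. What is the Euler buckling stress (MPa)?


sigma_cr = pi^2 * E / lambda^2
= 9.8696 * 200000.0 / 189^2
= 9.8696 * 200000.0 / 35721
= 55.2594 MPa

55.2594 MPa


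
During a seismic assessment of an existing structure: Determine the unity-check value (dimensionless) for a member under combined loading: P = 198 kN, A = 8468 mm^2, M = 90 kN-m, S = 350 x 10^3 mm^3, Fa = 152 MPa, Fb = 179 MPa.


f_a = P / A = 198000.0 / 8468 = 23.3821 MPa
f_b = M / S = 90000000.0 / 350000.0 = 257.1429 MPa
Ratio = f_a / Fa + f_b / Fb
= 23.3821 / 152 + 257.1429 / 179
= 1.5904 (dimensionless)

1.5904 (dimensionless)


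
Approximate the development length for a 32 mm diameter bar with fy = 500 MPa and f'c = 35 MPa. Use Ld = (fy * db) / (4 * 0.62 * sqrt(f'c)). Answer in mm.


Ld = (fy * db) / (4 * 0.62 * sqrt(f'c))
= (500 * 32) / (4 * 0.62 * sqrt(35))
= 16000 / 14.6719
= 1090.52 mm

1090.52 mm


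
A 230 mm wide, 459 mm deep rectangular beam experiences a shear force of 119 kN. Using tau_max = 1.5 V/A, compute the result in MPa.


A = b * h = 230 * 459 = 105570 mm^2
V = 119 kN = 119000.0 N
tau_max = 1.5 * V / A = 1.5 * 119000.0 / 105570
= 1.6908 MPa

1.6908 MPa


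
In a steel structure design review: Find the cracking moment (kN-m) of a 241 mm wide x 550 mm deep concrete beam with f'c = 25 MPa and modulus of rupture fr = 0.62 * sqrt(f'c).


fr = 0.62 * sqrt(25) = 0.62 * 5.0 = 3.1 MPa
I = 241 * 550^3 / 12 = 3341364583.33 mm^4
y_t = 275.0 mm
M_cr = fr * I / y_t = 3.1 * 3341364583.33 / 275.0 N-mm
= 37.6663 kN-m

37.6663 kN-m


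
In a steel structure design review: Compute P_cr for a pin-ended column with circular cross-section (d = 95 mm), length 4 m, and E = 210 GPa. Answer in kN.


I = pi * d^4 / 64 = 3998198.21 mm^4
L = 4000.0 mm
P_cr = pi^2 * E * I / L^2
= 9.8696 * 210000.0 * 3998198.21 / 4000.0^2
= 517920.83 N = 517.9208 kN

517.9208 kN


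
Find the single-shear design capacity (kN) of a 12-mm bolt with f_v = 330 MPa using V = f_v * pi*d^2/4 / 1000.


A = pi * d^2 / 4 = pi * 12^2 / 4 = 113.0973 mm^2
V = f_v * A / 1000 = 330 * 113.0973 / 1000
= 37.3221 kN

37.3221 kN


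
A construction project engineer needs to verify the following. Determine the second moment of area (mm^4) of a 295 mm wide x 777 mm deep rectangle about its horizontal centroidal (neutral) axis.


I = b * h^3 / 12
= 295 * 777^3 / 12
= 295 * 469097433 / 12
= 11531978561.25 mm^4

11531978561.25 mm^4


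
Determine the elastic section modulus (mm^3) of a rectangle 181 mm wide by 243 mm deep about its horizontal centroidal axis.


S = b * h^2 / 6
= 181 * 243^2 / 6
= 181 * 59049 / 6
= 1781311.5 mm^3

1781311.5 mm^3


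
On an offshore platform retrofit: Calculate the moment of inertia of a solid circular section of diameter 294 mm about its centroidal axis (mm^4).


r = d / 2 = 294 / 2 = 147.0 mm
I = pi * r^4 / 4 = pi * 147.0^4 / 4
= 366740793.54 mm^4

366740793.54 mm^4


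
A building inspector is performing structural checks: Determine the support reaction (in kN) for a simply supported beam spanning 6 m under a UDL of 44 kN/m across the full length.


Total load = w * L = 44 * 6 = 264 kN
By symmetry, each reaction R = total / 2 = 264 / 2 = 132.0 kN

132.0 kN


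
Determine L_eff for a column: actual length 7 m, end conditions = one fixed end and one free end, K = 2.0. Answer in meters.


L_eff = K * L
= 2.0 * 7
= 14.0 m

14.0 m


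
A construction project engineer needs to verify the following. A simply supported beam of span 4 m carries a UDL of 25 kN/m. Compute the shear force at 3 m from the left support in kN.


R_A = w * L / 2 = 25 * 4 / 2 = 50.0 kN
V(x) = R_A - w * x = 50.0 - 25 * 3
= -25.0 kN

-25.0 kN


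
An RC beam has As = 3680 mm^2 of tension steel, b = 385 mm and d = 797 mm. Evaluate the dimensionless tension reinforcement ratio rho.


rho = As / (b * d)
= 3680 / (385 * 797)
= 3680 / 306845
= 0.011993 (dimensionless)

0.011993 (dimensionless)


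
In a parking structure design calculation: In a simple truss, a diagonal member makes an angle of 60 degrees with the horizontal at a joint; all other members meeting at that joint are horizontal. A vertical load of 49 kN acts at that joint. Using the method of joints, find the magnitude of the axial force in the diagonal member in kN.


At the joint, only the diagonal has a vertical component, so vertical equilibrium gives:
F * sin(60) = 49
F = 49 / sin(60)
= 49 / 0.866025
= 56.58 kN

56.58 kN


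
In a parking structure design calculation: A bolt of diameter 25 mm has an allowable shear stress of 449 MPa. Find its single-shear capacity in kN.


A = pi * d^2 / 4 = pi * 25^2 / 4 = 490.8739 mm^2
V = f_v * A / 1000 = 449 * 490.8739 / 1000
= 220.4024 kN

220.4024 kN


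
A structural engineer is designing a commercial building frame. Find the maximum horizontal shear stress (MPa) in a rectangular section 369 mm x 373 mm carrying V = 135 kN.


A = b * h = 369 * 373 = 137637 mm^2
V = 135 kN = 135000.0 N
tau_max = 1.5 * V / A = 1.5 * 135000.0 / 137637
= 1.4713 MPa

1.4713 MPa


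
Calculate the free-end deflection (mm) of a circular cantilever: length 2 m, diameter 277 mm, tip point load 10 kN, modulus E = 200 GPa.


I = pi * d^4 / 64 = pi * 277^4 / 64 = 288994099.02 mm^4
L = 2000.0 mm, P = 10000.0 N, E = 200000.0 MPa
delta = P * L^3 / (3 * E * I)
= 10000.0 * 2000.0^3 / (3 * 200000.0 * 288994099.02)
= 0.4614 mm

0.4614 mm


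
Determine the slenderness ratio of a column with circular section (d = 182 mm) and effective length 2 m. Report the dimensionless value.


Radius of gyration r = d / 4 = 182 / 4 = 45.5 mm
L_eff = 2000.0 mm
Slenderness ratio = L / r = 2000.0 / 45.5 = 43.96 (dimensionless)

43.96 (dimensionless)


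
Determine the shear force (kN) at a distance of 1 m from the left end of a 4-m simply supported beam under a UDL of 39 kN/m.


R_A = w * L / 2 = 39 * 4 / 2 = 78.0 kN
V(x) = R_A - w * x = 78.0 - 39 * 1
= 39.0 kN

39.0 kN


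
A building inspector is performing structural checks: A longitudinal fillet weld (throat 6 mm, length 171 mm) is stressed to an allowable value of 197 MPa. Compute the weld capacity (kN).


Strength = throat * length * allowable stress
= 6 * 171 * 197 N
= 202122 N
= 202.12 kN

202.12 kN


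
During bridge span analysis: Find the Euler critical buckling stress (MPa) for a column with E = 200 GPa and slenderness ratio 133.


sigma_cr = pi^2 * E / lambda^2
= 9.8696 * 200000.0 / 133^2
= 9.8696 * 200000.0 / 17689
= 111.5903 MPa

111.5903 MPa


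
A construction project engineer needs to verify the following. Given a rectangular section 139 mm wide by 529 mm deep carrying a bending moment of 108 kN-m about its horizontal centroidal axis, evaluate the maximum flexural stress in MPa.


I = b * h^3 / 12 = 139 * 529^3 / 12 = 1714749047.58 mm^4
y = h / 2 = 529 / 2 = 264.5 mm
M = 108 kN-m = 108000000.0 N-mm
sigma = M * y / I = 108000000.0 * 264.5 / 1714749047.58
= 16.66 MPa

16.66 MPa


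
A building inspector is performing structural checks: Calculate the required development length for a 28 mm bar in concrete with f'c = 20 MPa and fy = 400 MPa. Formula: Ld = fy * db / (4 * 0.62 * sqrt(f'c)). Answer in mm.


Ld = (fy * db) / (4 * 0.62 * sqrt(f'c))
= (400 * 28) / (4 * 0.62 * sqrt(20))
= 11200 / 11.0909
= 1009.84 mm

1009.84 mm


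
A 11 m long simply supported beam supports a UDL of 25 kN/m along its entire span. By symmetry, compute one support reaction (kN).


Total load = w * L = 25 * 11 = 275 kN
By symmetry, each reaction R = total / 2 = 275 / 2 = 137.5 kN

137.5 kN


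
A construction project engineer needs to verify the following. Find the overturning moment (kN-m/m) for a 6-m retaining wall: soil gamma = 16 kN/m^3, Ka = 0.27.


Pa = 0.5 * Ka * gamma * H^2
= 0.5 * 0.27 * 16 * 6^2
= 77.76 kN/m
Arm = H / 3 = 6 / 3 = 2.0 m
Mo = Pa * arm = Pa * H / 3 = 77.76 * 6 / 3 = 155.52 kN-m/m

155.52 kN-m/m


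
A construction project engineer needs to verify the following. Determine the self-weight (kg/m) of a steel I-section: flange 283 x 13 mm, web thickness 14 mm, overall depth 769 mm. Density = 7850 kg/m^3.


A_flanges = 2 * 283 * 13 = 7358 mm^2
A_web = (769 - 2 * 13) * 14 = 10402 mm^2
A_total = 7358 + 10402 = 17760 mm^2 = 0.017760 m^2
Weight = rho * A = 7850 * 0.017760 = 139.416 kg/m

139.416 kg/m


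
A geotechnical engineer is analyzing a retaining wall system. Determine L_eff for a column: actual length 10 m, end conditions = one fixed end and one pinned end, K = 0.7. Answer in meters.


L_eff = K * L
= 0.7 * 10
= 7.0 m

7.0 m


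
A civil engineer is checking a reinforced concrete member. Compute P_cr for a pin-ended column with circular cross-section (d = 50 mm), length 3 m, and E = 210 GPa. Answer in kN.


I = pi * d^4 / 64 = 306796.16 mm^4
L = 3000.0 mm
P_cr = pi^2 * E * I / L^2
= 9.8696 * 210000.0 * 306796.16 / 3000.0^2
= 70652.32 N = 70.6523 kN

70.6523 kN


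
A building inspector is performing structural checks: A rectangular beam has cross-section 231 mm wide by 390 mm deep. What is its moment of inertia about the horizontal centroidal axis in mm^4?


I = b * h^3 / 12
= 231 * 390^3 / 12
= 231 * 59319000 / 12
= 1141890750.0 mm^4

1141890750.0 mm^4


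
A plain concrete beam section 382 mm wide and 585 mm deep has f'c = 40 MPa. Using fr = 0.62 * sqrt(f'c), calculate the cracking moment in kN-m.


fr = 0.62 * sqrt(40) = 0.62 * 6.3246 = 3.9212 MPa
I = 382 * 585^3 / 12 = 6373085062.5 mm^4
y_t = 292.5 mm
M_cr = fr * I / y_t = 3.9212 * 6373085062.5 / 292.5 N-mm
= 85.4369 kN-m

85.4369 kN-m


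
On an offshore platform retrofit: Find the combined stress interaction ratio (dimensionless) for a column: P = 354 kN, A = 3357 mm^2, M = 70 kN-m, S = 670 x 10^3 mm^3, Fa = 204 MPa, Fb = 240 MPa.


f_a = P / A = 354000.0 / 3357 = 105.4513 MPa
f_b = M / S = 70000000.0 / 670000.0 = 104.4776 MPa
Ratio = f_a / Fa + f_b / Fb
= 105.4513 / 204 + 104.4776 / 240
= 0.9522 (dimensionless)

0.9522 (dimensionless)


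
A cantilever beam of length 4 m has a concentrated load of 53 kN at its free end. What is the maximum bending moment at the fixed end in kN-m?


For a cantilever with a point load at the free end:
M_max = P * L = 53 * 4 = 212 kN-m

212 kN-m


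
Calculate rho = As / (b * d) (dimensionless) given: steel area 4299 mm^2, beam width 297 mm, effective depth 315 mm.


rho = As / (b * d)
= 4299 / (297 * 315)
= 4299 / 93555
= 0.045952 (dimensionless)

0.045952 (dimensionless)


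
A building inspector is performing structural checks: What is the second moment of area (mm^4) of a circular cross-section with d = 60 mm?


r = d / 2 = 60 / 2 = 30.0 mm
I = pi * r^4 / 4 = pi * 30.0^4 / 4
= 636172.51 mm^4

636172.51 mm^4


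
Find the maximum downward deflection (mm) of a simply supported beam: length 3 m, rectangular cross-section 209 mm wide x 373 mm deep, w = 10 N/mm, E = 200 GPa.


I = 209 * 373^3 / 12 = 903839954.42 mm^4
L = 3000.0 mm, w = 10 N/mm, E = 200000.0 MPa
delta = 5 * w * L^4 / (384 * E * I)
= 5 * 10 * 3000.0^4 / (384 * 200000.0 * 903839954.42)
= 0.0583 mm

0.0583 mm


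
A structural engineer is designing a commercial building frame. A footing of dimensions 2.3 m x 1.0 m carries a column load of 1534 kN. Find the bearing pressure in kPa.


A = 2.3 * 1.0 = 2.3 m^2
q = P / A = 1534 / 2.3
= 666.9565 kPa

666.9565 kPa


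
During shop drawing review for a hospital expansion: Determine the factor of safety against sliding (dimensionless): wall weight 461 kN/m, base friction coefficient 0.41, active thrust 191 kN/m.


Resisting force = mu * W = 0.41 * 461 = 189.01 kN/m
FOS = Resisting / Driving = 189.01 / 191
= 0.9896 (dimensionless)

0.9896 (dimensionless)


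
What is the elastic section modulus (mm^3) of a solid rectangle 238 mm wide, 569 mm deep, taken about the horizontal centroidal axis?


S = b * h^2 / 6
= 238 * 569^2 / 6
= 238 * 323761 / 6
= 12842519.67 mm^3

12842519.67 mm^3


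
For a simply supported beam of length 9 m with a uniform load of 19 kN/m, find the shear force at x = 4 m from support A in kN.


R_A = w * L / 2 = 19 * 9 / 2 = 85.5 kN
V(x) = R_A - w * x = 85.5 - 19 * 4
= 9.5 kN

9.5 kN


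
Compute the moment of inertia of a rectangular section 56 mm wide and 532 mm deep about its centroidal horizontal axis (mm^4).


I = b * h^3 / 12
= 56 * 532^3 / 12
= 56 * 150568768 / 12
= 702654250.67 mm^4

702654250.67 mm^4


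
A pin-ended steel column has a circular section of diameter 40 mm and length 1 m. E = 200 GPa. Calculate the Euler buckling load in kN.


I = pi * d^4 / 64 = 125663.71 mm^4
L = 1000.0 mm
P_cr = pi^2 * E * I / L^2
= 9.8696 * 200000.0 * 125663.71 / 1000.0^2
= 248050.21 N = 248.0502 kN

248.0502 kN


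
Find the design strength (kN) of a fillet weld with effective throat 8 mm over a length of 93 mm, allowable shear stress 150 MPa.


Strength = throat * length * allowable stress
= 8 * 93 * 150 N
= 111600 N
= 111.6 kN

111.6 kN


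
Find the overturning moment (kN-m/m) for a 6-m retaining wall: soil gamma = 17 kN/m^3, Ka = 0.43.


Pa = 0.5 * Ka * gamma * H^2
= 0.5 * 0.43 * 17 * 6^2
= 131.58 kN/m
Arm = H / 3 = 6 / 3 = 2.0 m
Mo = Pa * arm = Pa * H / 3 = 131.58 * 6 / 3 = 263.16 kN-m/m

263.16 kN-m/m


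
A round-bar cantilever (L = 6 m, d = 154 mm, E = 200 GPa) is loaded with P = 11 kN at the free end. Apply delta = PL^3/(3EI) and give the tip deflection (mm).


I = pi * d^4 / 64 = pi * 154^4 / 64 = 27609133.84 mm^4
L = 6000.0 mm, P = 11000.0 N, E = 200000.0 MPa
delta = P * L^3 / (3 * E * I)
= 11000.0 * 6000.0^3 / (3 * 200000.0 * 27609133.84)
= 143.4308 mm

143.4308 mm


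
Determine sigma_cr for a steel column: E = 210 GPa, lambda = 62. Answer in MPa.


sigma_cr = pi^2 * E / lambda^2
= 9.8696 * 210000.0 / 62^2
= 9.8696 * 210000.0 / 3844
= 539.1823 MPa

539.1823 MPa


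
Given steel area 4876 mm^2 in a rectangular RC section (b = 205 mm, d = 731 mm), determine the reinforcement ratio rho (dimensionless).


rho = As / (b * d)
= 4876 / (205 * 731)
= 4876 / 149855
= 0.032538 (dimensionless)

0.032538 (dimensionless)


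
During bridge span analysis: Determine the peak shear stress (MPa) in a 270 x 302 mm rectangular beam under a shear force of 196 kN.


A = b * h = 270 * 302 = 81540 mm^2
V = 196 kN = 196000.0 N
tau_max = 1.5 * V / A = 1.5 * 196000.0 / 81540
= 3.6056 MPa

3.6056 MPa


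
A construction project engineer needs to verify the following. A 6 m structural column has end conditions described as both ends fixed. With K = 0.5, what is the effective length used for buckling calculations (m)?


L_eff = K * L
= 0.5 * 6
= 3.0 m

3.0 m


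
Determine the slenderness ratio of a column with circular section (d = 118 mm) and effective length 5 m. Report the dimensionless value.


Radius of gyration r = d / 4 = 118 / 4 = 29.5 mm
L_eff = 5000.0 mm
Slenderness ratio = L / r = 5000.0 / 29.5 = 169.49 (dimensionless)

169.49 (dimensionless)


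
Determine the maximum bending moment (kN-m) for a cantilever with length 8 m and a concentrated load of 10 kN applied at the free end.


For a cantilever with a point load at the free end:
M_max = P * L = 10 * 8 = 80 kN-m

80 kN-m


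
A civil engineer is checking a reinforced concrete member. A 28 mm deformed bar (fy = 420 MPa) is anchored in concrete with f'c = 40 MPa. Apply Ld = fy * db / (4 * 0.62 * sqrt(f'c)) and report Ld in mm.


Ld = (fy * db) / (4 * 0.62 * sqrt(f'c))
= (420 * 28) / (4 * 0.62 * sqrt(40))
= 11760 / 15.6849
= 749.77 mm

749.77 mm


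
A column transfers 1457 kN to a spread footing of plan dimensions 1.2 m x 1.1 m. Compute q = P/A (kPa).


A = 1.2 * 1.1 = 1.32 m^2
q = P / A = 1457 / 1.32
= 1103.7879 kPa

1103.7879 kPa


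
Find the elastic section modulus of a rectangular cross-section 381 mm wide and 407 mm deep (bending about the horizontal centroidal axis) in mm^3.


S = b * h^2 / 6
= 381 * 407^2 / 6
= 381 * 165649 / 6
= 10518711.5 mm^3

10518711.5 mm^3


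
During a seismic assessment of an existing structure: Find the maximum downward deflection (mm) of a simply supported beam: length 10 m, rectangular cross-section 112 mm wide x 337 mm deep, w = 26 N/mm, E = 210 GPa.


I = 112 * 337^3 / 12 = 357212361.33 mm^4
L = 10000.0 mm, w = 26 N/mm, E = 210000.0 MPa
delta = 5 * w * L^4 / (384 * E * I)
= 5 * 26 * 10000.0^4 / (384 * 210000.0 * 357212361.33)
= 45.1301 mm

45.1301 mm


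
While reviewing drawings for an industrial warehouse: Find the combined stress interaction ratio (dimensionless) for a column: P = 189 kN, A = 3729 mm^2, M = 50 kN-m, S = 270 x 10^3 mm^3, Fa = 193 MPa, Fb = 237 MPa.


f_a = P / A = 189000.0 / 3729 = 50.6838 MPa
f_b = M / S = 50000000.0 / 270000.0 = 185.1852 MPa
Ratio = f_a / Fa + f_b / Fb
= 50.6838 / 193 + 185.1852 / 237
= 1.044 (dimensionless)

1.044 (dimensionless)


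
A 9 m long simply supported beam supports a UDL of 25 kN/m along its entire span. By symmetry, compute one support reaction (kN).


Total load = w * L = 25 * 9 = 225 kN
By symmetry, each reaction R = total / 2 = 225 / 2 = 112.5 kN

112.5 kN


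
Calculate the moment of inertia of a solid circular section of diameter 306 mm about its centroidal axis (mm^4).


r = d / 2 = 306 / 2 = 153.0 mm
I = pi * r^4 / 4 = pi * 153.0^4 / 4
= 430383491.67 mm^4

430383491.67 mm^4


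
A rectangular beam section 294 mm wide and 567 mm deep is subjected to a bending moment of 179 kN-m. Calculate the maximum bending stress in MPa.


I = b * h^3 / 12 = 294 * 567^3 / 12 = 4465964443.5 mm^4
y = h / 2 = 567 / 2 = 283.5 mm
M = 179 kN-m = 179000000.0 N-mm
sigma = M * y / I = 179000000.0 * 283.5 / 4465964443.5
= 11.36 MPa

11.36 MPa


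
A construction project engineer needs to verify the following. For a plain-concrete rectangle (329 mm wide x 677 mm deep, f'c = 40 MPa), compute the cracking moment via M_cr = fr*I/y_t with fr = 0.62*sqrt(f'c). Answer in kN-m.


fr = 0.62 * sqrt(40) = 0.62 * 6.3246 = 3.9212 MPa
I = 329 * 677^3 / 12 = 8507082763.08 mm^4
y_t = 338.5 mm
M_cr = fr * I / y_t = 3.9212 * 8507082763.08 / 338.5 N-mm
= 98.5471 kN-m

98.5471 kN-m


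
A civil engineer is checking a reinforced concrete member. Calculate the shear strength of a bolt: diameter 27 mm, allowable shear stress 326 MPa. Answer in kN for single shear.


A = pi * d^2 / 4 = pi * 27^2 / 4 = 572.5553 mm^2
V = f_v * A / 1000 = 326 * 572.5553 / 1000
= 186.653 kN

186.653 kN


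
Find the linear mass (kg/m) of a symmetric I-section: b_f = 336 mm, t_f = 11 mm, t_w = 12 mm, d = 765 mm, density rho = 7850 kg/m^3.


A_flanges = 2 * 336 * 11 = 7392 mm^2
A_web = (765 - 2 * 11) * 12 = 8916 mm^2
A_total = 7392 + 8916 = 16308 mm^2 = 0.016308 m^2
Weight = rho * A = 7850 * 0.016308 = 128.0178 kg/m

128.0178 kg/m


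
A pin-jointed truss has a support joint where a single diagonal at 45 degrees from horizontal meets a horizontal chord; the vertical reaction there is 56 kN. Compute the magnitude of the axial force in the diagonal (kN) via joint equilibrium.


At the joint, only the diagonal has a vertical component, so vertical equilibrium gives:
F * sin(45) = 56
F = 56 / sin(45)
= 56 / 0.707107
= 79.2 kN

79.2 kN


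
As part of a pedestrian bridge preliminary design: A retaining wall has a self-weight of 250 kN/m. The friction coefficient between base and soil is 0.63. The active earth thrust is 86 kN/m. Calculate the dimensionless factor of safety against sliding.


Resisting force = mu * W = 0.63 * 250 = 157.5 kN/m
FOS = Resisting / Driving = 157.5 / 86
= 1.8314 (dimensionless)

1.8314 (dimensionless)
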